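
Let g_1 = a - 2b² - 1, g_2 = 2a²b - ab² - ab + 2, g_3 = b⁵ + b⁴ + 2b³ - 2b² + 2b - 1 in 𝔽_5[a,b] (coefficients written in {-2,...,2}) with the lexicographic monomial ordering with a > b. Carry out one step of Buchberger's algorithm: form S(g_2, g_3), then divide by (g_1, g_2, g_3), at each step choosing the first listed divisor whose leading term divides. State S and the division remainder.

lcm(LM(g_2), LM(g_3)) = a²b⁵.
S = (lcm/LT(g_2))·g_2 − (lcm/LT(g_3))·g_3 = -a²b⁴ - 2a²b³ + 2a²b² - 2a²b + a² + 2ab⁶ + 2ab⁵ + b⁴.
Reduce S modulo (g_1, g_2, g_3) in that order:
  leading term a²b⁴: subtract (-ab⁴)·g_1 from -a²b⁴ - 2a²b³ + 2a²b² - 2a²b + a² + 2ab⁶ + 2ab⁵ + b⁴ → -2a²b³ + 2a²b² - 2a²b + a² + 2ab⁵ - ab⁴ + b⁴
  leading term a²b³: subtract (-2ab³)·g_1 from -2a²b³ + 2a²b² - 2a²b + a² + 2ab⁵ - ab⁴ + b⁴ → 2a²b² - 2a²b + a² - 2ab⁵ - ab⁴ - 2ab³ + b⁴
  leading term a²b²: subtract (2ab²)·g_1 from 2a²b² - 2a²b + a² - 2ab⁵ - ab⁴ - 2ab³ + b⁴ → -2a²b + a² - 2ab⁵ - 2ab⁴ - 2ab³ + 2ab² + b⁴
  leading term a²b: subtract (-2ab)·g_1 from -2a²b + a² - 2ab⁵ - 2ab⁴ - 2ab³ + 2ab² + b⁴ → a² - 2ab⁵ - 2ab⁴ - ab³ + 2ab² - 2ab + b⁴
  leading term a²: subtract (a)·g_1 from a² - 2ab⁵ - 2ab⁴ - ab³ + 2ab² - 2ab + b⁴ → -2ab⁵ - 2ab⁴ - ab³ - ab² - 2ab + a + b⁴
  leading term ab⁵: subtract (-2b⁵)·g_1 from -2ab⁵ - 2ab⁴ - ab³ - ab² - 2ab + a + b⁴ → -2ab⁴ - ab³ - ab² - 2ab + a + b⁷ - 2b⁵ + b⁴
  leading term ab⁴: subtract (-2b⁴)·g_1 from -2ab⁴ - ab³ - ab² - 2ab + a + b⁷ - 2b⁵ + b⁴ → -ab³ - ab² - 2ab + a + b⁷ + b⁶ - 2b⁵ - b⁴
  leading term ab³: subtract (-b³)·g_1 from -ab³ - ab² - 2ab + a + b⁷ + b⁶ - 2b⁵ - b⁴ → -ab² - 2ab + a + b⁷ + b⁶ + b⁵ - b⁴ - b³
  leading term ab²: subtract (-b²)·g_1 from -ab² - 2ab + a + b⁷ + b⁶ + b⁵ - b⁴ - b³ → -2ab + a + b⁷ + b⁶ + b⁵ + 2b⁴ - b³ - b²
  leading term ab: subtract (-2b)·g_1 from -2ab + a + b⁷ + b⁶ + b⁵ + 2b⁴ - b³ - b² → a + b⁷ + b⁶ + b⁵ + 2b⁴ - b² - 2b
  leading term a: subtract (1)·g_1 from a + b⁷ + b⁶ + b⁵ + 2b⁴ - b² - 2b → b⁷ + b⁶ + b⁵ + 2b⁴ + b² - 2b + 1
  leading term b⁷: subtract (b²)·g_3 from b⁷ + b⁶ + b⁵ + 2b⁴ + b² - 2b + 1 → -b⁵ - b⁴ - 2b³ + 2b² - 2b + 1
  leading term b⁵: subtract (-1)·g_3 from -b⁵ - b⁴ - 2b³ + 2b² - 2b + 1 → 0
The remainder is 0, so this S-polynomial contributes no new basis element.

S(g_2, g_3) = -a²b⁴ - 2a²b³ + 2a²b² - 2a²b + a² + 2ab⁶ + 2ab⁵ + b⁴; remainder on division = 0.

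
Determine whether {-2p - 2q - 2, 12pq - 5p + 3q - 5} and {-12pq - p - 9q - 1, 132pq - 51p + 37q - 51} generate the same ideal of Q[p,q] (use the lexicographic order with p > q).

Since reduced Gröbner bases are canonical representatives of ideals under a given ordering, it suffices to compute and compare them.
Buchberger on the first generating set:
f_1 = -2p - 2q - 2, LT = p.
f_2 = 12pq - 5p + 3q - 5, LT = pq.

S(f_1,f_2): lcm = pq. S = \tfrac{5}{12}p + q^{2} + \tfrac{3}{4}q + \tfrac{5}{12}.
  reduce S modulo (f_1, f_2):
  remainder q^{2} + \tfrac{1}{3}q ≠ 0; add g_3 = q^{2} + \tfrac{1}{3}q to the basis.

The other S-polynomials (S(f_1,g_3), S(f_2,g_3)) all reduce to 0 modulo the current basis, so we have a Gröbner basis.
Inter-reduce: drop elements whose leading term is divisible by another's, tail-reduce, and make monic.
Reduced Gröbner basis: {p + q + 1, q^{2} + \tfrac{1}{3}q}.

Buchberger on the second generating set:
h_1 = -12pq - p - 9q - 1, LT = pq.
h_2 = 132pq - 51p + 37q - 51, LT = pq.

S(h_1,h_2): lcm = pq. S = \tfrac{31}{66}p + \tfrac{31}{66}q + \tfrac{31}{66}.
  reduce S modulo (h_1, h_2):
  remainder \tfrac{31}{66}p + \tfrac{31}{66}q + \tfrac{31}{66} ≠ 0; add k_3 = \tfrac{31}{66}p + \tfrac{31}{66}q + \tfrac{31}{66} to the basis.

S(h_1,k_3): lcm = pq. S = \tfrac{1}{12}p - q^{2} - \tfrac{1}{4}q + \tfrac{1}{12}.
  reduce S modulo (h_1, h_2, k_3):
  remainder -q^{2} - \tfrac{1}{3}q ≠ 0; add k_4 = -q^{2} - \tfrac{1}{3}q to the basis.

The other S-polynomials (S(h_2,k_3), S(h_1,k_4), S(h_2,k_4), S(k_3,k_4)) all reduce to 0 modulo the current basis, so we have a Gröbner basis.
Inter-reduce: drop elements whose leading term is divisible by another's, tail-reduce, and make monic.
Reduced Gröbner basis: {p + q + 1, q^{2} + \tfrac{1}{3}q}.

Same reduced basis, so the two generating sets span the same ideal.

Yes, the ideals are equal.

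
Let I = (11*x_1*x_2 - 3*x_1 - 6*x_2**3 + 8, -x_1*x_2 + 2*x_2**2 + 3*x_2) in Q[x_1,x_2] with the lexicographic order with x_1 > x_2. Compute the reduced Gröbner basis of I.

G = {x_1 + 2*x_2**3 - 22/3*x_2**2 - 11*x_2 - 8/3, x_2**4 - 11/3*x_2**3 - 9/2*x_2**2 + 1/6*x_2}

The reduced Gröbner basis is the canonical form of the ideal for this ordering.

f_1 = 11*x_1*x_2 - 3*x_1 - 6*x_2**3 + 8, LT = x_1*x_2.
f_2 = -x_1*x_2 + 2*x_2**2 + 3*x_2, LT = x_1*x_2.

S(f_1,f_2): lcm = x_1*x_2. S = -3/11*x_1 - 6/11*x_2**3 + 2*x_2**2 + 3*x_2 + 8/11.
  leading term x_1: no divisor's leading term divides it; move -3/11*x_1 to the remainder.
  leading term x_2**3: no divisor's leading term divides it; move -6/11*x_2**3 to the remainder.
  leading term x_2**2: no divisor's leading term divides it; move 2*x_2**2 to the remainder.
  leading term x_2: no divisor's leading term divides it; move 3*x_2 to the remainder.
  leading term 1: no divisor's leading term divides it; move 8/11 to the remainder.
  remainder -3/11*x_1 - 6/11*x_2**3 + 2*x_2**2 + 3*x_2 + 8/11 ≠ 0; add g_3 = -3/11*x_1 - 6/11*x_2**3 + 2*x_2**2 + 3*x_2 + 8/11 to the basis.

S(f_1,g_3): lcm = x_1*x_2. S = -3/11*x_1 - 2*x_2**4 + 224/33*x_2**3 + 11*x_2**2 + 8/3*x_2 + 8/11.
  leading term x_1: subtract (1)·g_3 from -3/11*x_1 - 2*x_2**4 + 224/33*x_2**3 + 11*x_2**2 + 8/3*x_2 + 8/11 → -2*x_2**4 + 22/3*x_2**3 + 9*x_2**2 - 1/3*x_2
  leading term x_2**4: no divisor's leading term divides it; move -2*x_2**4 to the remainder.
  leading term x_2**3: no divisor's leading term divides it; move 22/3*x_2**3 to the remainder.
  leading term x_2**2: no divisor's leading term divides it; move 9*x_2**2 to the remainder.
  leading term x_2: no divisor's leading term divides it; move -1/3*x_2 to the remainder.
  remainder -2*x_2**4 + 22/3*x_2**3 + 9*x_2**2 - 1/3*x_2 ≠ 0; add g_4 = -2*x_2**4 + 22/3*x_2**3 + 9*x_2**2 - 1/3*x_2 to the basis.

The other S-polynomials (S(f_2,g_3), S(f_1,g_4), S(f_2,g_4), S(g_3,g_4)) all reduce to 0 modulo the current basis, so we have a Gröbner basis.
Inter-reduce: drop elements whose leading term is divisible by another's, tail-reduce, and make monic.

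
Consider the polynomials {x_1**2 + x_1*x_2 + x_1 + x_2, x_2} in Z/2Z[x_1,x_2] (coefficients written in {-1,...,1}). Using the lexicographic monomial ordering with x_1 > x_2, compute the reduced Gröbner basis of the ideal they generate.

G = {x_1**2 + x_1, x_2}

f_1 = x_1**2 + x_1*x_2 + x_1 + x_2, LT = x_1**2.
f_2 = x_2, LT = x_2.

The S-polynomials (S(f_1,f_2)) all reduce to 0 modulo the current basis, so we have a Gröbner basis.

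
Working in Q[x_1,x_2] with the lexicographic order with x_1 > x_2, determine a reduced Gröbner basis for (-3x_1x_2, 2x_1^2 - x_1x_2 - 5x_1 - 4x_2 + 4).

f_1 = -3x_1x_2, LT = x_1x_2.
f_2 = 2x_1^2 - x_1x_2 - 5x_1 - 4x_2 + 4, LT = x_1^2.

S(f_1,f_2): lcm = x_1^2x_2. S = 1/2x_1x_2^2 + 5/2x_1x_2 + 2x_2^2 - 2x_2.
  leading term x_1x_2^2: subtract (-1/6x_2)·f_1 from 1/2x_1x_2^2 + 5/2x_1x_2 + 2x_2^2 - 2x_2 → 5/2x_1x_2 + 2x_2^2 - 2x_2
  leading term x_1x_2: subtract (-5/6)·f_1 from 5/2x_1x_2 + 2x_2^2 - 2x_2 → 2x_2^2 - 2x_2
  leading term x_2^2: no divisor's leading term divides it; move 2x_2^2 to the remainder.
  leading term x_2: no divisor's leading term divides it; move -2x_2 to the remainder.
  remainder 2x_2^2 - 2x_2 ≠ 0; add g_3 = 2x_2^2 - 2x_2 to the basis.

The other S-polynomials (S(f_1,g_3), S(f_2,g_3)) all reduce to 0 modulo the current basis, so we have a Gröbner basis.

G = {x_1^2 - 5/2x_1 - 2x_2 + 2, x_1x_2, x_2^2 - x_2}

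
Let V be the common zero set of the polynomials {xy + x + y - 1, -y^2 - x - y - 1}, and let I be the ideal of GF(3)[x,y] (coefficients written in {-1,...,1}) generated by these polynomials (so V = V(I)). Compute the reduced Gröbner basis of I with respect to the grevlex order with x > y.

G = {x^2 - x - y + 1, xy + x + y - 1, y^2 + x + y + 1}

Buchberger's algorithm terminates because the ascending chain of leading-term ideals stabilizes.

f_1 = xy + x + y - 1, LT = xy.
f_2 = -y^2 - x - y - 1, LT = y^2.

S(f_1,f_2): lcm = xy^2. S = -x^2 + y^2 - x - y.
  leading term x^2: no divisor's leading term divides it; move -x^2 to the remainder.
  leading term y^2: subtract (-1)·f_2 from y^2 - x - y → x + y - 1
  leading term x: no divisor's leading term divides it; move x to the remainder.
  leading term y: no divisor's leading term divides it; move y to the remainder.
  leading term 1: no divisor's leading term divides it; move -1 to the remainder.
  remainder -x^2 + x + y - 1 ≠ 0; add g_3 = -x^2 + x + y - 1 to the basis.

The other S-polynomials (S(f_1,g_3), S(f_2,g_3)) all reduce to 0 modulo the current basis, so we have a Gröbner basis.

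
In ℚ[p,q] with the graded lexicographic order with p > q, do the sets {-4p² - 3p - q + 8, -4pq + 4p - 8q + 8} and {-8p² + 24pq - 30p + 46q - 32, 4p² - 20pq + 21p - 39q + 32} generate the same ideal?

Since reduced Gröbner bases are canonical representatives of ideals under a given ordering, it suffices to compute and compare them.
Buchberger on the first generating set:
f_1 = -4p² - 3p - q + 8, LT = p².
f_2 = -4pq + 4p - 8q + 8, LT = pq.

S(f_1,f_2): lcm = p²q. S = p² - 5/4pq + ¼q² + 2p - 2q.
  leading term p²: subtract (-¼)·f_1 from p² - 5/4pq + ¼q² + 2p - 2q → -5/4pq + ¼q² + 5/4p - 9/4q + 2
  leading term pq: subtract (5/16)·f_2 from -5/4pq + ¼q² + 5/4p - 9/4q + 2 → ¼q² + ¼q - ½
  leading term q²: no divisor's leading term divides it; move ¼q² to the remainder.
  leading term q: no divisor's leading term divides it; move ¼q to the remainder.
  leading term 1: no divisor's leading term divides it; move -½ to the remainder.
  remainder ¼q² + ¼q - ½ ≠ 0; add g_3 = ¼q² + ¼q - ½ to the basis.

S(f_1,g_3): leading monomials are coprime, so the S-polynomial reduces to 0 (Buchberger's first criterion).
S(f_2,g_3): lcm = pq². S = -2pq + 2q² + 2p - 2q.
  leading term pq: subtract (½)·f_2 from -2pq + 2q² + 2p - 2q → 2q² + 2q - 4
  leading term q²: subtract (8)·g_3 from 2q² + 2q - 4 → 0
  remainder 0.

Every S-polynomial of the final basis reduces to 0, so we have a Gröbner basis.
Inter-reduce: drop elements whose leading term is divisible by another's, tail-reduce, and make monic.
Reduced Gröbner basis: {p² + ¾p + ¼q - 2, pq - p + 2q - 2, q² + q - 2}.

Buchberger on the second generating set:
h_1 = -8p² + 24pq - 30p + 46q - 32, LT = p².
h_2 = 4p² - 20pq + 21p - 39q + 32, LT = p².

S(h_1,h_2): lcm = p². S = 2pq - 3/2p + 4q - 4.
  leading term pq: no divisor's leading term divides it; move 2pq to the remainder.
  leading term p: no divisor's leading term divides it; move -3/2p to the remainder.
  leading term q: no divisor's leading term divides it; move 4q to the remainder.
  leading term 1: no divisor's leading term divides it; move -4 to the remainder.
  remainder 2pq - 3/2p + 4q - 4 ≠ 0; add k_3 = 2pq - 3/2p + 4q - 4 to the basis.

S(h_1,k_3): lcm = p²q. S = -3pq² + ¾p² + 7/4pq - 23/4q² + 2p + 4q.
  leading term pq²: subtract (-3/2q)·k_3 from -3pq² + ¾p² + 7/4pq - 23/4q² + 2p + 4q → ¾p² - ½pq + ¼q² + 2p - 2q
  leading term p²: subtract (-3/32)·h_1 from ¾p² - ½pq + ¼q² + 2p - 2q → 7/4pq + ¼q² - 13/16p + 37/16q - 3
  leading term pq: subtract (⅞)·k_3 from 7/4pq + ¼q² - 13/16p + 37/16q - 3 → ¼q² + ½p - 19/16q + ½
  leading term q²: no divisor's leading term divides it; move ¼q² to the remainder.
  leading term p: no divisor's leading term divides it; move ½p to the remainder.
  leading term q: no divisor's leading term divides it; move -19/16q to the remainder.
  leading term 1: no divisor's leading term divides it; move ½ to the remainder.
  remainder ¼q² + ½p - 19/16q + ½ ≠ 0; add k_4 = ¼q² + ½p - 19/16q + ½ to the basis.

S(h_2,k_3): lcm = p²q. S = -5pq² + ¾p² + 13/4pq - 39/4q² + 2p + 8q.
  leading term pq²: subtract (-5/2q)·k_3 from -5pq² + ¾p² + 13/4pq - 39/4q² + 2p + 8q → ¾p² - ½pq + ¼q² + 2p - 2q
  leading term p²: subtract (-3/32)·h_1 from ¾p² - ½pq + ¼q² + 2p - 2q → 7/4pq + ¼q² - 13/16p + 37/16q - 3
  leading term pq: subtract (⅞)·k_3 from 7/4pq + ¼q² - 13/16p + 37/16q - 3 → ¼q² + ½p - 19/16q + ½
  leading term q²: subtract (1)·k_4 from ¼q² + ½p - 19/16q + ½ → 0
  remainder 0.

S(h_1,k_4): leading monomials are coprime, so the S-polynomial reduces to 0 (Buchberger's first criterion).
S(h_2,k_4): leading monomials are coprime, so the S-polynomial reduces to 0 (Buchberger's first criterion).
S(k_3,k_4): lcm = pq². S = -2p² + 4pq + 2q² - 2p - 2q.
  leading term p²: subtract (¼)·h_1 from -2p² + 4pq + 2q² - 2p - 2q → -2pq + 2q² + 11/2p - 27/2q + 8
  leading term pq: subtract (-1)·k_3 from -2pq + 2q² + 11/2p - 27/2q + 8 → 2q² + 4p - 19/2q + 4
  leading term q²: subtract (8)·k_4 from 2q² + 4p - 19/2q + 4 → 0
  remainder 0.

Every S-polynomial of the final basis reduces to 0, so we have a Gröbner basis.
Inter-reduce: drop elements whose leading term is divisible by another's, tail-reduce, and make monic.
Reduced Gröbner basis: {p² + 3/2p + ¼q - 2, pq - ¾p + 2q - 2, q² + 2p - 19/4q + 2}.

The bases are distinct; the ideals are different.

No, the ideals differ.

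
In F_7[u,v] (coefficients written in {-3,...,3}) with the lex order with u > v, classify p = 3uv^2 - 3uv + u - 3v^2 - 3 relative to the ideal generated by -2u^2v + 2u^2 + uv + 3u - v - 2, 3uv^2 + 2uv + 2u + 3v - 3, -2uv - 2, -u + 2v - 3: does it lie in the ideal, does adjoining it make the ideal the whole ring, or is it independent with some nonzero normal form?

First compute the reduced Gröbner basis of I by Buchberger's algorithm.
f_1 = -2u^2v + 2u^2 + uv + 3u - v - 2, LT = u^2v.
f_2 = 3uv^2 + 2uv + 2u + 3v - 3, LT = uv^2.
f_3 = -2uv - 2, LT = uv.
f_4 = -u + 2v - 3, LT = u.

S(f_1,f_2): lcm = u^2v^2. S = 3u^2v - 3u^2 + 3uv^2 + uv + u - 3v^2 + v.
  leading term u^2v: subtract (2)·f_1 from 3u^2v - 3u^2 + 3uv^2 + uv + u - 3v^2 + v → 3uv^2 - uv + 2u - 3v^2 + 3v - 3
  leading term uv^2: subtract (1)·f_2 from 3uv^2 - uv + 2u - 3v^2 + 3v - 3 → -3uv - 3v^2
  leading term uv: subtract (-2)·f_3 from -3uv - 3v^2 → -3v^2 + 3
  leading term v^2: no divisor's leading term divides it; move -3v^2 to the remainder.
  leading term 1: no divisor's leading term divides it; move 3 to the remainder.
  remainder -3v^2 + 3 ≠ 0; add h_5 = -3v^2 + 3 to the basis.

S(f_1,f_3): lcm = u^2v. S = -u^2 + 3uv + u - 3v + 1.
  leading term u^2: subtract (u)·f_4 from -u^2 + 3uv + u - 3v + 1 → uv - 3u - 3v + 1
  leading term uv: subtract (3)·f_3 from uv - 3u - 3v + 1 → -3u - 3v
  leading term u: subtract (3)·f_4 from -3u - 3v → -2v + 2
  leading term v: no divisor's leading term divides it; move -2v to the remainder.
  leading term 1: no divisor's leading term divides it; move 2 to the remainder.
  remainder -2v + 2 ≠ 0; add h_6 = -2v + 2 to the basis.

The other S-polynomials (S(f_1,f_4), S(f_2,f_3), S(f_2,f_4), S(f_3,f_4), S(f_1,h_5), S(f_2,h_5), S(f_3,h_5), S(f_4,h_5), S(f_1,h_6), S(f_2,h_6), S(f_3,h_6), S(f_4,h_6), S(h_5,h_6)) all reduce to 0 modulo the current basis, so we have a Gröbner basis.
Inter-reduce: drop elements whose leading term is divisible by another's, tail-reduce, and make monic.
Reduced Gröbner basis: {u + 1, v - 1}.
Label its elements g_1 = u + 1, g_2 = v - 1.

Reduce p = 3uv^2 - 3uv + u - 3v^2 - 3 modulo G:
  leading term uv^2: subtract (3v^2)·g_1 from 3uv^2 - 3uv + u - 3v^2 - 3 → -3uv + u + v^2 - 3
  leading term uv: subtract (-3v)·g_1 from -3uv + u + v^2 - 3 → u + v^2 + 3v - 3
  leading term u: subtract (1)·g_1 from u + v^2 + 3v - 3 → v^2 + 3v + 3
  leading term v^2: subtract (v)·g_2 from v^2 + 3v + 3 → -3v + 3
  leading term v: subtract (-3)·g_2 from -3v + 3 → 0
  normal form = 0.
Since the normal form is 0, p ∈ I.

3uv^2 - 3uv + u - 3v^2 - 3 lies in I (it reduces to 0).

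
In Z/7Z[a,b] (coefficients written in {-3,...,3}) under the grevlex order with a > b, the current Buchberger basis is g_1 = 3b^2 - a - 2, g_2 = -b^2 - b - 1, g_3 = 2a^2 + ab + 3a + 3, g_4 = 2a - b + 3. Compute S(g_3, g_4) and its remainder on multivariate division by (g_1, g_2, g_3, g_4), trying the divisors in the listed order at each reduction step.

lcm(LM(g_3), LM(g_4)) = a^2.
S = (lcm/LT(g_3))·g_3 − (lcm/LT(g_4))·g_4 = ab - 2.
Reduce S modulo (g_1, g_2, g_3, g_4) in that order:
  leading term ab: subtract (-3b)·g_4 from ab - 2 → -3b^2 + 2b - 2
  leading term b^2: subtract (-1)·g_1 from -3b^2 + 2b - 2 → -a + 2b + 3
  leading term a: subtract (3)·g_4 from -a + 2b + 3 → -2b + 1
  leading term b: no divisor's leading term divides it; move -2b to the remainder.
  leading term 1: no divisor's leading term divides it; move 1 to the remainder.
The remainder -2b + 1 is nonzero, so it would be added as the next basis element.

S(g_3, g_4) = ab - 2; remainder on division = -2b + 1.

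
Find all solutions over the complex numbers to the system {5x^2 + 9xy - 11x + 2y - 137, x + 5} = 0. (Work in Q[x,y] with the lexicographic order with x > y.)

Compute a lex Gröbner basis by Buchberger's algorithm.
f_1 = 5x^2 + 9xy - 11x + 2y - 137, LT = x^2.
f_2 = x + 5, LT = x.

S(f_1,f_2): lcm = x^2. S = 9/5xy - 36/5x + 2/5y - 137/5.
  leading term xy: subtract (9/5y)·f_2 from 9/5xy - 36/5x + 2/5y - 137/5 → -36/5x - 43/5y - 137/5
  leading term x: subtract (-36/5)·f_2 from -36/5x - 43/5y - 137/5 → -43/5y + 43/5
  leading term y: no divisor's leading term divides it; move -43/5y to the remainder.
  leading term 1: no divisor's leading term divides it; move 43/5 to the remainder.
  remainder -43/5y + 43/5 ≠ 0; add h_3 = -43/5y + 43/5 to the basis.

The other S-polynomials (S(f_1,h_3), S(f_2,h_3)) all reduce to 0 modulo the current basis, so we have a Gröbner basis.
Inter-reduce: drop elements whose leading term is divisible by another's, tail-reduce, and make monic.
Reduced Gröbner basis: {x + 5, y - 1}.

Since the basis is lex-ordered, y - 1 is univariate in y. Its roots are {1}. Back-substituting each root into the other basis elements fixes the other coordinates.
  y = 1: the earlier basis element becomes x + 5 = 0, giving x = -5 — point (-5, 1).

{(-5, 1)}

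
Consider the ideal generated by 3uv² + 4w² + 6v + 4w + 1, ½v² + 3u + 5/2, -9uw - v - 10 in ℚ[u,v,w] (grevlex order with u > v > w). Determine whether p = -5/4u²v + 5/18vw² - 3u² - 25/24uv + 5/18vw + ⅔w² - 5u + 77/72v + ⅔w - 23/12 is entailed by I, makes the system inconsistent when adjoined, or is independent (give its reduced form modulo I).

-5/4u²v + 5/18vw² - 3u² - 25/24uv + 5/18vw + ⅔w² - 5u + 77/72v + ⅔w - 23/12 lies in I (it reduces to 0).

First compute the reduced Gröbner basis of I by Buchberger's algorithm.
f_1 = 3uv² + 4w² + 6v + 4w + 1, LT = uv².
f_2 = ½v² + 3u + 5/2, LT = v².
f_3 = -9uw - v - 10, LT = uw.

S(f_1,f_2): lcm = uv². S = -6u² + 4/3w² - 5u + 2v + 4/3w + ⅓.
  reduce S modulo (f_1, f_2, f_3):
  remainder -6u² + 4/3w² - 5u + 2v + 4/3w + ⅓ ≠ 0; add h_4 = -6u² + 4/3w² - 5u + 2v + 4/3w + ⅓ to the basis.

S(f_1,f_3): lcm = uv²w. S = -1/9v³ + 4/3w³ - 10/9v² + 2vw + 4/3w² + ⅓w.
  reduce S modulo (f_1, f_2, f_3, h_4):
  remainder 4/3w³ + ⅔uv + 2vw + 4/3w² + 20/3u + 5/9v + ⅓w + 50/9 ≠ 0; add h_5 = 4/3w³ + ⅔uv + 2vw + 4/3w² + 20/3u + 5/9v + ⅓w + 50/9 to the basis.

The other S-polynomials (S(f_2,f_3), S(f_1,h_4), S(f_2,h_4), S(f_3,h_4), S(f_1,h_5), S(f_2,h_5), S(f_3,h_5), S(h_4,h_5)) all reduce to 0 modulo the current basis, so we have a Gröbner basis.
Inter-reduce: drop elements whose leading term is divisible by another's, tail-reduce, and make monic.
Reduced Gröbner basis: {w³ + ½uv + 3/2vw + w² + 5u + 5/12v + ¼w + 25/6, u² - 2/9w² + ⅚u - ⅓v - 2/9w - 1/18, v² + 6u + 5, uw + 1/9v + 10/9}.
Label its elements g_1 = w³ + ½uv + 3/2vw + w² + 5u + 5/12v + ¼w + 25/6, g_2 = u² - 2/9w² + ⅚u - ⅓v - 2/9w - 1/18, g_3 = v² + 6u + 5, g_4 = uw + 1/9v + 10/9.

Reduce p = -5/4u²v + 5/18vw² - 3u² - 25/24uv + 5/18vw + ⅔w² - 5u + 77/72v + ⅔w - 23/12 modulo G:
  leading term u²v: subtract (-5/4v)·g_2 from -5/4u²v + 5/18vw² - 3u² - 25/24uv + 5/18vw + ⅔w² - 5u + 77/72v + ⅔w - 23/12 → -3u² - 5/12v² + ⅔w² - 5u + v + ⅔w - 23/12
  leading term u²: subtract (-3)·g_2 from -3u² - 5/12v² + ⅔w² - 5u + v + ⅔w - 23/12 → -5/12v² - 5/2u - 25/12
  leading term v²: subtract (-5/12)·g_3 from -5/12v² - 5/2u - 25/12 → 0
  normal form = 0.
Since the normal form is 0, p ∈ I.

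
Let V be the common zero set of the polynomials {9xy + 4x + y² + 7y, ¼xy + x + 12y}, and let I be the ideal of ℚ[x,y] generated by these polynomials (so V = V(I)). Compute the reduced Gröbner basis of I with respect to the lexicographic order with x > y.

G = {x - 1/32y² + 425/32y, y³ - 421y² - 164y}

Buchberger's algorithm terminates because the ascending chain of leading-term ideals stabilizes.

f_1 = 9xy + 4x + y² + 7y, LT = xy.
f_2 = ¼xy + x + 12y, LT = xy.

S(f_1,f_2): lcm = xy. S = -32/9x + 1/9y² - 425/9y.
  leading term x: no divisor's leading term divides it; move -32/9x to the remainder.
  leading term y²: no divisor's leading term divides it; move 1/9y² to the remainder.
  leading term y: no divisor's leading term divides it; move -425/9y to the remainder.
  remainder -32/9x + 1/9y² - 425/9y ≠ 0; add g_3 = -32/9x + 1/9y² - 425/9y to the basis.

S(f_1,g_3): lcm = xy. S = 4/9x + 1/32y³ - 3793/288y² + 7/9y.
  leading term x: subtract (-⅛)·g_3 from 4/9x + 1/32y³ - 3793/288y² + 7/9y → 1/32y³ - 421/32y² - 41/8y
  leading term y³: no divisor's leading term divides it; move 1/32y³ to the remainder.
  leading term y²: no divisor's leading term divides it; move -421/32y² to the remainder.
  leading term y: no divisor's leading term divides it; move -41/8y to the remainder.
  remainder 1/32y³ - 421/32y² - 41/8y ≠ 0; add g_4 = 1/32y³ - 421/32y² - 41/8y to the basis.

S(f_2,g_3): lcm = xy. S = 4x + 1/32y³ - 425/32y² + 48y.
  leading term x: subtract (-9/8)·g_3 from 4x + 1/32y³ - 425/32y² + 48y → 1/32y³ - 421/32y² - 41/8y
  leading term y³: subtract (1)·g_4 from 1/32y³ - 421/32y² - 41/8y → 0
  remainder 0.

S(f_1,g_4): lcm = xy³. S = 3793/9xy² + 164xy + 1/9y⁴ + 7/9y³.
  leading term xy²: subtract (3793/81y)·f_1 from 3793/9xy² + 164xy + 1/9y⁴ + 7/9y³ → -1888/81xy + 1/9y⁴ - 3730/81y³ - 26551/81y²
  leading term xy: subtract (-1888/729)·f_1 from -1888/81xy + 1/9y⁴ - 3730/81y³ - 26551/81y² → 7552/729x + 1/9y⁴ - 3730/81y³ - 237071/729y² + 13216/729y
  leading term x: subtract (-236/81)·g_3 from 7552/729x + 1/9y⁴ - 3730/81y³ - 237071/729y² + 13216/729y → 1/9y⁴ - 3730/81y³ - 26315/81y² - 9676/81y
  leading term y⁴: subtract (32/9y)·g_4 from 1/9y⁴ - 3730/81y³ - 26315/81y² - 9676/81y → 59/81y³ - 24839/81y² - 9676/81y
  leading term y³: subtract (1888/81)·g_4 from 59/81y³ - 24839/81y² - 9676/81y → 0
  remainder 0.

S(f_2,g_4): lcm = xy³. S = 425xy² + 164xy + 48y³.
  leading term xy²: subtract (425/9y)·f_1 from 425xy² + 164xy + 48y³ → -224/9xy + 7/9y³ - 2975/9y²
  leading term xy: subtract (-224/81)·f_1 from -224/9xy + 7/9y³ - 2975/9y² → 896/81x + 7/9y³ - 26551/81y² + 1568/81y
  leading term x: subtract (-28/9)·g_3 from 896/81x + 7/9y³ - 26551/81y² + 1568/81y → 7/9y³ - 2947/9y² - 1148/9y
  leading term y³: subtract (224/9)·g_4 from 7/9y³ - 2947/9y² - 1148/9y → 0
  remainder 0.

S(g_3,g_4): leading monomials are coprime, so the S-polynomial reduces to 0 (Buchberger's first criterion).
Every S-polynomial of the final basis reduces to 0, so we have a Gröbner basis.
Inter-reduce: drop elements whose leading term is divisible by another's, tail-reduce, and make monic.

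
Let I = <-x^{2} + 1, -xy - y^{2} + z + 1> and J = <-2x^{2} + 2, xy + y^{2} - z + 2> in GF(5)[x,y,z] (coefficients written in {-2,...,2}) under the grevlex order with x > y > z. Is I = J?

Two ideals are equal iff their reduced Gröbner bases coincide (the reduced basis is unique for a fixed ordering).
Buchberger on the first generating set:
f_1 = -x^{2} + 1, LT = x^{2}.
f_2 = -xy - y^{2} + z + 1, LT = xy.

S(f_1,f_2): lcm = x^{2}y. S = -xy^{2} + xz + x - y.
  reduce S modulo (f_1, f_2):
  remainder y^{3} + xz - yz + x - 2y ≠ 0; add g_3 = y^{3} + xz - yz + x - 2y to the basis.

The other S-polynomials (S(f_1,g_3), S(f_2,g_3)) all reduce to 0 modulo the current basis, so we have a Gröbner basis.
Inter-reduce: drop elements whose leading term is divisible by another's, tail-reduce, and make monic.
Reduced Gröbner basis: {y^{3} + xz - yz + x - 2y, x^{2} - 1, xy + y^{2} - z - 1}.

Buchberger on the second generating set:
h_1 = -2x^{2} + 2, LT = x^{2}.
h_2 = xy + y^{2} - z + 2, LT = xy.

S(h_1,h_2): lcm = x^{2}y. S = -xy^{2} + xz - 2x - y.
  reduce S modulo (h_1, h_2):
  remainder y^{3} + xz - yz - 2x + y ≠ 0; add k_3 = y^{3} + xz - yz - 2x + y to the basis.

The other S-polynomials (S(h_1,k_3), S(h_2,k_3)) all reduce to 0 modulo the current basis, so we have a Gröbner basis.
Inter-reduce: drop elements whose leading term is divisible by another's, tail-reduce, and make monic.
Reduced Gröbner basis: {y^{3} + xz - yz - 2x + y, x^{2} - 1, xy + y^{2} - z + 2}.

These differ, so the ideals are not equal.

No, the ideals differ.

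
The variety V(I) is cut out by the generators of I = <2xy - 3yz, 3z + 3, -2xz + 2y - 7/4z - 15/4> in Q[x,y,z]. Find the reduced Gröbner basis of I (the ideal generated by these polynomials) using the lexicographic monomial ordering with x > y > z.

G = {x + y - 1, y^2 - 5/2y, z + 1}

f_1 = 2xy - 3yz, LT = xy.
f_2 = 3z + 3, LT = z.
f_3 = -2xz + 2y - 7/4z - 15/4, LT = xz.

S(f_1,f_3): lcm = xyz. S = y^2 - 3/2yz^2 - 7/8yz - 15/8y.
  reduce S modulo (f_1, f_2, f_3):
  remainder y^2 - 5/2y ≠ 0; add g_4 = y^2 - 5/2y to the basis.

S(f_2,f_3): lcm = xz. S = x + y - 7/8z - 15/8.
  reduce S modulo (f_1, f_2, f_3, g_4):
  remainder x + y - 1 ≠ 0; add g_5 = x + y - 1 to the basis.

The other S-polynomials (S(f_1,f_2), S(f_1,g_4), S(f_2,g_4), S(f_3,g_4), S(f_1,g_5), S(f_2,g_5), S(f_3,g_5), S(g_4,g_5)) all reduce to 0 modulo the current basis, so we have a Gröbner basis.
Inter-reduce: drop elements whose leading term is divisible by another's, tail-reduce, and make monic.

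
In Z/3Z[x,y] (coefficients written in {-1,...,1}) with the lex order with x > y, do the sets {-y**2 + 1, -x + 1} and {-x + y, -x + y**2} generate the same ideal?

Since reduced Gröbner bases are canonical representatives of ideals under a given ordering, it suffices to compute and compare them.
Buchberger on the first generating set:
f_1 = -y**2 + 1, LT = y**2.
f_2 = -x + 1, LT = x.

The S-polynomials (S(f_1,f_2)) all reduce to 0 modulo the current basis, so we have a Gröbner basis.
Inter-reduce: drop elements whose leading term is divisible by another's, tail-reduce, and make monic.
Reduced Gröbner basis: {x - 1, y**2 - 1}.

Buchberger on the second generating set:
h_1 = -x + y, LT = x.
h_2 = -x + y**2, LT = x.

S(h_1,h_2): lcm = x. S = y**2 - y.
  reduce S modulo (h_1, h_2):
  remainder y**2 - y ≠ 0; add k_3 = y**2 - y to the basis.

The other S-polynomials (S(h_1,k_3), S(h_2,k_3)) all reduce to 0 modulo the current basis, so we have a Gröbner basis.
Inter-reduce: drop elements whose leading term is divisible by another's, tail-reduce, and make monic.
Reduced Gröbner basis: {x - y, y**2 - y}.

The bases are distinct; the ideals are different.

No, the ideals differ.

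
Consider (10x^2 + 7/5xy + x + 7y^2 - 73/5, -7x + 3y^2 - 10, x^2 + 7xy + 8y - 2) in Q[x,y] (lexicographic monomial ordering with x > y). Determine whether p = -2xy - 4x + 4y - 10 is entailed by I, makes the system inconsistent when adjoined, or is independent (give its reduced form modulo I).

First compute the reduced Gröbner basis of I by Buchberger's algorithm.
f_1 = 10x^2 + 7/5xy + x + 7y^2 - 73/5, LT = x^2.
f_2 = -7x + 3y^2 - 10, LT = x.
f_3 = x^2 + 7xy + 8y - 2, LT = x^2.

S(f_1,f_2): lcm = x^2. S = 3/7xy^2 + 7/50xy - 93/70x + 7/10y^2 - 73/50.
  leading term xy^2: subtract (-3/49y^2)·f_2 from 3/7xy^2 + 7/50xy - 93/70x + 7/10y^2 - 73/50 → 7/50xy - 93/70x + 9/49y^4 + 43/490y^2 - 73/50
  leading term xy: subtract (-1/50y)·f_2 from 7/50xy - 93/70x + 9/49y^4 + 43/490y^2 - 73/50 → -93/70x + 9/49y^4 + 3/50y^3 + 43/490y^2 - 1/5y - 73/50
  leading term x: subtract (93/490)·f_2 from -93/70x + 9/49y^4 + 3/50y^3 + 43/490y^2 - 1/5y - 73/50 → 9/49y^4 + 3/50y^3 - 118/245y^2 - 1/5y + 1073/2450
  leading term y^4: no divisor's leading term divides it; move 9/49y^4 to the remainder.
  leading term y^3: no divisor's leading term divides it; move 3/50y^3 to the remainder.
  leading term y^2: no divisor's leading term divides it; move -118/245y^2 to the remainder.
  leading term y: no divisor's leading term divides it; move -1/5y to the remainder.
  leading term 1: no divisor's leading term divides it; move 1073/2450 to the remainder.
  remainder 9/49y^4 + 3/50y^3 - 118/245y^2 - 1/5y + 1073/2450 ≠ 0; add h_4 = 9/49y^4 + 3/50y^3 - 118/245y^2 - 1/5y + 1073/2450 to the basis.

S(f_1,f_3): lcm = x^2. S = -343/50xy + 1/10x + 7/10y^2 - 8y + 27/50.
  leading term xy: subtract (49/50y)·f_2 from -343/50xy + 1/10x + 7/10y^2 - 8y + 27/50 → 1/10x - 147/50y^3 + 7/10y^2 + 9/5y + 27/50
  leading term x: subtract (-1/70)·f_2 from 1/10x - 147/50y^3 + 7/10y^2 + 9/5y + 27/50 → -147/50y^3 + 26/35y^2 + 9/5y + 139/350
  leading term y^3: no divisor's leading term divides it; move -147/50y^3 to the remainder.
  leading term y^2: no divisor's leading term divides it; move 26/35y^2 to the remainder.
  leading term y: no divisor's leading term divides it; move 9/5y to the remainder.
  leading term 1: no divisor's leading term divides it; move 139/350 to the remainder.
  remainder -147/50y^3 + 26/35y^2 + 9/5y + 139/350 ≠ 0; add h_5 = -147/50y^3 + 26/35y^2 + 9/5y + 139/350 to the basis.

S(h_4,h_5): lcm = y^4. S = 29807/51450y^3 - 4432/2205y^2 - 14722/15435y + 1073/450.
  leading term y^3: subtract (-29807/151263)·h_5 from 29807/51450y^3 - 4432/2205y^2 - 14722/15435y + 1073/450 → -219250/117649y^2 - 90623/151263y + 2607611/1058841
  leading term y^2: no divisor's leading term divides it; move -219250/117649y^2 to the remainder.
  leading term y: no divisor's leading term divides it; move -90623/151263y to the remainder.
  leading term 1: no divisor's leading term divides it; move 2607611/1058841 to the remainder.
  remainder -219250/117649y^2 - 90623/151263y + 2607611/1058841 ≠ 0; add h_6 = -219250/117649y^2 - 90623/151263y + 2607611/1058841 to the basis.

S(h_4,h_6): lcm = y^4. S = 5117/986625y^3 - 855563/657750y^2 - 49/45y + 1073/450.
  leading term y^3: subtract (-1462/828765)·h_5 from 5117/986625y^3 - 855563/657750y^2 - 49/45y + 1073/450 → -376923163/290067750y^2 - 1499669/1381275y + 691853653/290067750
  leading term y^2: subtract (904992514363/1297905187500)·h_6 from -376923163/290067750y^2 - 1499669/1381275y + 691853653/290067750 → -7802678260993/11681146687500y + 7802678260993/11681146687500
  leading term y: no divisor's leading term divides it; move -7802678260993/11681146687500y to the remainder.
  leading term 1: no divisor's leading term divides it; move 7802678260993/11681146687500 to the remainder.
  remainder -7802678260993/11681146687500y + 7802678260993/11681146687500 ≠ 0; add h_7 = -7802678260993/11681146687500y + 7802678260993/11681146687500 to the basis.

The other S-polynomials (S(f_2,f_3), S(f_1,h_4), S(f_2,h_4), S(f_3,h_4), S(f_1,h_5), S(f_2,h_5), S(f_3,h_5), S(f_1,h_6), S(f_2,h_6), S(f_3,h_6), S(h_5,h_6), S(f_1,h_7), S(f_2,h_7), S(f_3,h_7), S(h_4,h_7), S(h_5,h_7), S(h_6,h_7)) all reduce to 0 modulo the current basis, so we have a Gröbner basis.
Inter-reduce: drop elements whose leading term is divisible by another's, tail-reduce, and make monic.
Reduced Gröbner basis: {x + 1, y - 1}.
Label its elements g_1 = x + 1, g_2 = y - 1.

Reduce p = -2xy - 4x + 4y - 10 modulo G:
  leading term xy: subtract (-2y)·g_1 from -2xy - 4x + 4y - 10 → -4x + 6y - 10
  leading term x: subtract (-4)·g_1 from -4x + 6y - 10 → 6y - 6
  leading term y: subtract (6)·g_2 from 6y - 6 → 0
  normal form = 0.
Since the normal form is 0, p ∈ I.

-2xy - 4x + 4y - 10 lies in I (it reduces to 0).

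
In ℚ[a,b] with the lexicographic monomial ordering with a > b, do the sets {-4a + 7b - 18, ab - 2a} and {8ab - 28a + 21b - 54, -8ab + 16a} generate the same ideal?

Yes, the ideals are equal.

Since reduced Gröbner bases are canonical representatives of ideals under a given ordering, it suffices to compute and compare them.
Buchberger on the first generating set:
f_1 = -4a + 7b - 18, LT = a.
f_2 = ab - 2a, LT = ab.

S(f_1,f_2): lcm = ab. S = 2a - 7/4b² + 9/2b.
  leading term a: subtract (-½)·f_1 from 2a - 7/4b² + 9/2b → -7/4b² + 8b - 9
  leading term b²: no divisor's leading term divides it; move -7/4b² to the remainder.
  leading term b: no divisor's leading term divides it; move 8b to the remainder.
  leading term 1: no divisor's leading term divides it; move -9 to the remainder.
  remainder -7/4b² + 8b - 9 ≠ 0; add g_3 = -7/4b² + 8b - 9 to the basis.

The other S-polynomials (S(f_1,g_3), S(f_2,g_3)) all reduce to 0 modulo the current basis, so we have a Gröbner basis.
Inter-reduce: drop elements whose leading term is divisible by another's, tail-reduce, and make monic.
Reduced Gröbner basis: {a - 7/4b + 9/2, b² - 32/7b + 36/7}.

Buchberger on the second generating set:
h_1 = 8ab - 28a + 21b - 54, LT = ab.
h_2 = -8ab + 16a, LT = ab.

S(h_1,h_2): lcm = ab. S = -3/2a + 21/8b - 27/4.
  leading term a: no divisor's leading term divides it; move -3/2a to the remainder.
  leading term b: no divisor's leading term divides it; move 21/8b to the remainder.
  leading term 1: no divisor's leading term divides it; move -27/4 to the remainder.
  remainder -3/2a + 21/8b - 27/4 ≠ 0; add k_3 = -3/2a + 21/8b - 27/4 to the basis.

S(h_1,k_3): lcm = ab. S = -7/2a + 7/4b² - 15/8b - 27/4.
  leading term a: subtract (7/3)·k_3 from -7/2a + 7/4b² - 15/8b - 27/4 → 7/4b² - 8b + 9
  leading term b²: no divisor's leading term divides it; move 7/4b² to the remainder.
  leading term b: no divisor's leading term divides it; move -8b to the remainder.
  leading term 1: no divisor's leading term divides it; move 9 to the remainder.
  remainder 7/4b² - 8b + 9 ≠ 0; add k_4 = 7/4b² - 8b + 9 to the basis.

The other S-polynomials (S(h_2,k_3), S(h_1,k_4), S(h_2,k_4), S(k_3,k_4)) all reduce to 0 modulo the current basis, so we have a Gröbner basis.
Inter-reduce: drop elements whose leading term is divisible by another's, tail-reduce, and make monic.
Reduced Gröbner basis: {a - 7/4b + 9/2, b² - 32/7b + 36/7}.

These coincide, so the ideals are equal.
The choice of monomial ordering does not affect the verdict — as long as both bases are computed under the same ordering, their equality decides ideal equality.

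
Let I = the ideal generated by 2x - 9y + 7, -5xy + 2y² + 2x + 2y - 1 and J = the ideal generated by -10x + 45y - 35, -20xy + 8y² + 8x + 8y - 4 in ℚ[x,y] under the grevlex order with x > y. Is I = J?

Equality of ideals is decidable: compute both reduced Gröbner bases (unique for the ordering) and check whether they agree.
Buchberger on the first generating set:
f_1 = 2x - 9y + 7, LT = x.
f_2 = -5xy + 2y² + 2x + 2y - 1, LT = xy.

S(f_1,f_2): lcm = xy. S = -41/10y² + ⅖x + 39/10y - ⅕.
  leading term y²: no divisor's leading term divides it; move -41/10y² to the remainder.
  leading term x: subtract (⅕)·f_1 from ⅖x + 39/10y - ⅕ → 57/10y - 8/5
  leading term y: no divisor's leading term divides it; move 57/10y to the remainder.
  leading term 1: no divisor's leading term divides it; move -8/5 to the remainder.
  remainder -41/10y² + 57/10y - 8/5 ≠ 0; add g_3 = -41/10y² + 57/10y - 8/5 to the basis.

S(f_1,g_3): leading monomials are coprime, so the S-polynomial reduces to 0 (Buchberger's first criterion).
S(f_2,g_3): lcm = xy². S = -⅖y³ + 203/205xy - ⅖y² - 16/41x + ⅕y.
  leading term y³: subtract (4/41y)·g_3 from -⅖y³ + 203/205xy - ⅖y² - 16/41x + ⅕y → 203/205xy - 196/205y² - 16/41x + 73/205y
  leading term xy: subtract (203/410y)·f_1 from 203/205xy - 196/205y² - 16/41x + 73/205y → 7/2y² - 16/41x - 255/82y
  leading term y²: subtract (-35/41)·g_3 from 7/2y² - 16/41x - 255/82y → -16/41x + 72/41y - 56/41
  leading term x: subtract (-8/41)·f_1 from -16/41x + 72/41y - 56/41 → 0
  remainder 0.

Every S-polynomial of the final basis reduces to 0, so we have a Gröbner basis.
Inter-reduce: drop elements whose leading term is divisible by another's, tail-reduce, and make monic.
Reduced Gröbner basis: {y² - 57/41y + 16/41, x - 9/2y + 7/2}.

Buchberger on the second generating set:
h_1 = -10x + 45y - 35, LT = x.
h_2 = -20xy + 8y² + 8x + 8y - 4, LT = xy.

S(h_1,h_2): lcm = xy. S = -41/10y² + ⅖x + 39/10y - ⅕.
  leading term y²: no divisor's leading term divides it; move -41/10y² to the remainder.
  leading term x: subtract (-1/25)·h_1 from ⅖x + 39/10y - ⅕ → 57/10y - 8/5
  leading term y: no divisor's leading term divides it; move 57/10y to the remainder.
  leading term 1: no divisor's leading term divides it; move -8/5 to the remainder.
  remainder -41/10y² + 57/10y - 8/5 ≠ 0; add k_3 = -41/10y² + 57/10y - 8/5 to the basis.

S(h_1,k_3): leading monomials are coprime, so the S-polynomial reduces to 0 (Buchberger's first criterion).
S(h_2,k_3): lcm = xy². S = -⅖y³ + 203/205xy - ⅖y² - 16/41x + ⅕y.
  leading term y³: subtract (4/41y)·k_3 from -⅖y³ + 203/205xy - ⅖y² - 16/41x + ⅕y → 203/205xy - 196/205y² - 16/41x + 73/205y
  leading term xy: subtract (-203/2050y)·h_1 from 203/205xy - 196/205y² - 16/41x + 73/205y → 7/2y² - 16/41x - 255/82y
  leading term y²: subtract (-35/41)·k_3 from 7/2y² - 16/41x - 255/82y → -16/41x + 72/41y - 56/41
  leading term x: subtract (8/205)·h_1 from -16/41x + 72/41y - 56/41 → 0
  remainder 0.

Every S-polynomial of the final basis reduces to 0, so we have a Gröbner basis.
Inter-reduce: drop elements whose leading term is divisible by another's, tail-reduce, and make monic.
Reduced Gröbner basis: {y² - 57/41y + 16/41, x - 9/2y + 7/2}.

These coincide, so the ideals are equal.
The choice of monomial ordering does not affect the verdict — as long as both bases are computed under the same ordering, their equality decides ideal equality.

Yes, the ideals are equal.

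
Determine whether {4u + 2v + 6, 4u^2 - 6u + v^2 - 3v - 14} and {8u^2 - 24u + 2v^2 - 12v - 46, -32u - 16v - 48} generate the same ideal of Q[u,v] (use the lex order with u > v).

Two ideals are equal iff their reduced Gröbner bases coincide (the reduced basis is unique for a fixed ordering).
Buchberger on the first generating set:
f_1 = 4u + 2v + 6, LT = u.
f_2 = 4u^2 - 6u + v^2 - 3v - 14, LT = u^2.

S(f_1,f_2): lcm = u^2. S = 1/2uv + 3u - 1/4v^2 + 3/4v + 7/2.
  reduce S modulo (f_1, f_2):
  remainder -1/2v^2 - 3/2v - 1 ≠ 0; add g_3 = -1/2v^2 - 3/2v - 1 to the basis.

The other S-polynomials (S(f_1,g_3), S(f_2,g_3)) all reduce to 0 modulo the current basis, so we have a Gröbner basis.
Inter-reduce: drop elements whose leading term is divisible by another's, tail-reduce, and make monic.
Reduced Gröbner basis: {u + 1/2v + 3/2, v^2 + 3v + 2}.

Buchberger on the second generating set:
h_1 = 8u^2 - 24u + 2v^2 - 12v - 46, LT = u^2.
h_2 = -32u - 16v - 48, LT = u.

S(h_1,h_2): lcm = u^2. S = -1/2uv - 9/2u + 1/4v^2 - 3/2v - 23/4.
  reduce S modulo (h_1, h_2):
  remainder 1/2v^2 + 3/2v + 1 ≠ 0; add k_3 = 1/2v^2 + 3/2v + 1 to the basis.

The other S-polynomials (S(h_1,k_3), S(h_2,k_3)) all reduce to 0 modulo the current basis, so we have a Gröbner basis.
Inter-reduce: drop elements whose leading term is divisible by another's, tail-reduce, and make monic.
Reduced Gröbner basis: {u + 1/2v + 3/2, v^2 + 3v + 2}.

These coincide, so the ideals are equal.
The choice of monomial ordering does not affect the verdict — as long as both bases are computed under the same ordering, their equality decides ideal equality.

Yes, the ideals are equal.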